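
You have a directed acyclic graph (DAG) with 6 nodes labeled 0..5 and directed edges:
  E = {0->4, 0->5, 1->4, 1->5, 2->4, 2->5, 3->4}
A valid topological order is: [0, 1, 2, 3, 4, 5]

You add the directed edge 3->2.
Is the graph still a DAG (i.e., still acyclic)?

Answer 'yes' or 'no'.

Given toposort: [0, 1, 2, 3, 4, 5]
Position of 3: index 3; position of 2: index 2
New edge 3->2: backward (u after v in old order)
Backward edge: old toposort is now invalid. Check if this creates a cycle.
Does 2 already reach 3? Reachable from 2: [2, 4, 5]. NO -> still a DAG (reorder needed).
Still a DAG? yes

Answer: yes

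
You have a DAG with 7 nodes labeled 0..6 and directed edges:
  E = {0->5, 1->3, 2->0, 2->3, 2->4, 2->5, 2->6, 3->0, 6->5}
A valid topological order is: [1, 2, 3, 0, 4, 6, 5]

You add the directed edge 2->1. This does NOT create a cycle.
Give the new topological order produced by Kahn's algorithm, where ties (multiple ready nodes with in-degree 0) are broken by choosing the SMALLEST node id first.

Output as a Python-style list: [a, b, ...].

Old toposort: [1, 2, 3, 0, 4, 6, 5]
Added edge: 2->1
Position of 2 (1) > position of 1 (0). Must reorder: 2 must now come before 1.
Run Kahn's algorithm (break ties by smallest node id):
  initial in-degrees: [2, 1, 0, 2, 1, 3, 1]
  ready (indeg=0): [2]
  pop 2: indeg[0]->1; indeg[1]->0; indeg[3]->1; indeg[4]->0; indeg[5]->2; indeg[6]->0 | ready=[1, 4, 6] | order so far=[2]
  pop 1: indeg[3]->0 | ready=[3, 4, 6] | order so far=[2, 1]
  pop 3: indeg[0]->0 | ready=[0, 4, 6] | order so far=[2, 1, 3]
  pop 0: indeg[5]->1 | ready=[4, 6] | order so far=[2, 1, 3, 0]
  pop 4: no out-edges | ready=[6] | order so far=[2, 1, 3, 0, 4]
  pop 6: indeg[5]->0 | ready=[5] | order so far=[2, 1, 3, 0, 4, 6]
  pop 5: no out-edges | ready=[] | order so far=[2, 1, 3, 0, 4, 6, 5]
  Result: [2, 1, 3, 0, 4, 6, 5]

Answer: [2, 1, 3, 0, 4, 6, 5]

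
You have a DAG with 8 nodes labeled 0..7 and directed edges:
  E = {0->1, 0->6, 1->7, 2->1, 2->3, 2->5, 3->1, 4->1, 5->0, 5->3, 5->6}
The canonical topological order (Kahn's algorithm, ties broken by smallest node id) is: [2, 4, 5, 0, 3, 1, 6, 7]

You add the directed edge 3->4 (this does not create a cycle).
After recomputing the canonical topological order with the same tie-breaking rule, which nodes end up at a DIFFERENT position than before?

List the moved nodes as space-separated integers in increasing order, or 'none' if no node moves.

Old toposort: [2, 4, 5, 0, 3, 1, 6, 7]
Added edge 3->4
Recompute Kahn (smallest-id tiebreak):
  initial in-degrees: [1, 4, 0, 2, 1, 1, 2, 1]
  ready (indeg=0): [2]
  pop 2: indeg[1]->3; indeg[3]->1; indeg[5]->0 | ready=[5] | order so far=[2]
  pop 5: indeg[0]->0; indeg[3]->0; indeg[6]->1 | ready=[0, 3] | order so far=[2, 5]
  pop 0: indeg[1]->2; indeg[6]->0 | ready=[3, 6] | order so far=[2, 5, 0]
  pop 3: indeg[1]->1; indeg[4]->0 | ready=[4, 6] | order so far=[2, 5, 0, 3]
  pop 4: indeg[1]->0 | ready=[1, 6] | order so far=[2, 5, 0, 3, 4]
  pop 1: indeg[7]->0 | ready=[6, 7] | order so far=[2, 5, 0, 3, 4, 1]
  pop 6: no out-edges | ready=[7] | order so far=[2, 5, 0, 3, 4, 1, 6]
  pop 7: no out-edges | ready=[] | order so far=[2, 5, 0, 3, 4, 1, 6, 7]
New canonical toposort: [2, 5, 0, 3, 4, 1, 6, 7]
Compare positions:
  Node 0: index 3 -> 2 (moved)
  Node 1: index 5 -> 5 (same)
  Node 2: index 0 -> 0 (same)
  Node 3: index 4 -> 3 (moved)
  Node 4: index 1 -> 4 (moved)
  Node 5: index 2 -> 1 (moved)
  Node 6: index 6 -> 6 (same)
  Node 7: index 7 -> 7 (same)
Nodes that changed position: 0 3 4 5

Answer: 0 3 4 5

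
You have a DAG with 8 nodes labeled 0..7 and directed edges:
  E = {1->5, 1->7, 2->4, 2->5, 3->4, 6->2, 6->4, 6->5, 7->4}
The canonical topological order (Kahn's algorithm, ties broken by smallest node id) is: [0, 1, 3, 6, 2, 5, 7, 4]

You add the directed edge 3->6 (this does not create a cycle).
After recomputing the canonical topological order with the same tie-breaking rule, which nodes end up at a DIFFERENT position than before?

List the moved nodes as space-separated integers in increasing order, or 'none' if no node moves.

Old toposort: [0, 1, 3, 6, 2, 5, 7, 4]
Added edge 3->6
Recompute Kahn (smallest-id tiebreak):
  initial in-degrees: [0, 0, 1, 0, 4, 3, 1, 1]
  ready (indeg=0): [0, 1, 3]
  pop 0: no out-edges | ready=[1, 3] | order so far=[0]
  pop 1: indeg[5]->2; indeg[7]->0 | ready=[3, 7] | order so far=[0, 1]
  pop 3: indeg[4]->3; indeg[6]->0 | ready=[6, 7] | order so far=[0, 1, 3]
  pop 6: indeg[2]->0; indeg[4]->2; indeg[5]->1 | ready=[2, 7] | order so far=[0, 1, 3, 6]
  pop 2: indeg[4]->1; indeg[5]->0 | ready=[5, 7] | order so far=[0, 1, 3, 6, 2]
  pop 5: no out-edges | ready=[7] | order so far=[0, 1, 3, 6, 2, 5]
  pop 7: indeg[4]->0 | ready=[4] | order so far=[0, 1, 3, 6, 2, 5, 7]
  pop 4: no out-edges | ready=[] | order so far=[0, 1, 3, 6, 2, 5, 7, 4]
New canonical toposort: [0, 1, 3, 6, 2, 5, 7, 4]
Compare positions:
  Node 0: index 0 -> 0 (same)
  Node 1: index 1 -> 1 (same)
  Node 2: index 4 -> 4 (same)
  Node 3: index 2 -> 2 (same)
  Node 4: index 7 -> 7 (same)
  Node 5: index 5 -> 5 (same)
  Node 6: index 3 -> 3 (same)
  Node 7: index 6 -> 6 (same)
Nodes that changed position: none

Answer: none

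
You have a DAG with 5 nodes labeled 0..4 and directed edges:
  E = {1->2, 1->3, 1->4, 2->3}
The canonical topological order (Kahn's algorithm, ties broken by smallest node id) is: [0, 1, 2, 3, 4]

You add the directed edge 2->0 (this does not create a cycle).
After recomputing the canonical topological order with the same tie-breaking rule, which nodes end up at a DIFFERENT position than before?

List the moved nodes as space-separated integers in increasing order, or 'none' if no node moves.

Old toposort: [0, 1, 2, 3, 4]
Added edge 2->0
Recompute Kahn (smallest-id tiebreak):
  initial in-degrees: [1, 0, 1, 2, 1]
  ready (indeg=0): [1]
  pop 1: indeg[2]->0; indeg[3]->1; indeg[4]->0 | ready=[2, 4] | order so far=[1]
  pop 2: indeg[0]->0; indeg[3]->0 | ready=[0, 3, 4] | order so far=[1, 2]
  pop 0: no out-edges | ready=[3, 4] | order so far=[1, 2, 0]
  pop 3: no out-edges | ready=[4] | order so far=[1, 2, 0, 3]
  pop 4: no out-edges | ready=[] | order so far=[1, 2, 0, 3, 4]
New canonical toposort: [1, 2, 0, 3, 4]
Compare positions:
  Node 0: index 0 -> 2 (moved)
  Node 1: index 1 -> 0 (moved)
  Node 2: index 2 -> 1 (moved)
  Node 3: index 3 -> 3 (same)
  Node 4: index 4 -> 4 (same)
Nodes that changed position: 0 1 2

Answer: 0 1 2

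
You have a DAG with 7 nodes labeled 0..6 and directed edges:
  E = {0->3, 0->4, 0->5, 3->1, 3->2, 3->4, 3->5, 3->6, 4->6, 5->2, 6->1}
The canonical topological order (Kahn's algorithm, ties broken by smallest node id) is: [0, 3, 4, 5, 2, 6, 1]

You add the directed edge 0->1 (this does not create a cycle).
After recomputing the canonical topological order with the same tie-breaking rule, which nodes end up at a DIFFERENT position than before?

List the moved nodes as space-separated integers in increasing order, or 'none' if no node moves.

Old toposort: [0, 3, 4, 5, 2, 6, 1]
Added edge 0->1
Recompute Kahn (smallest-id tiebreak):
  initial in-degrees: [0, 3, 2, 1, 2, 2, 2]
  ready (indeg=0): [0]
  pop 0: indeg[1]->2; indeg[3]->0; indeg[4]->1; indeg[5]->1 | ready=[3] | order so far=[0]
  pop 3: indeg[1]->1; indeg[2]->1; indeg[4]->0; indeg[5]->0; indeg[6]->1 | ready=[4, 5] | order so far=[0, 3]
  pop 4: indeg[6]->0 | ready=[5, 6] | order so far=[0, 3, 4]
  pop 5: indeg[2]->0 | ready=[2, 6] | order so far=[0, 3, 4, 5]
  pop 2: no out-edges | ready=[6] | order so far=[0, 3, 4, 5, 2]
  pop 6: indeg[1]->0 | ready=[1] | order so far=[0, 3, 4, 5, 2, 6]
  pop 1: no out-edges | ready=[] | order so far=[0, 3, 4, 5, 2, 6, 1]
New canonical toposort: [0, 3, 4, 5, 2, 6, 1]
Compare positions:
  Node 0: index 0 -> 0 (same)
  Node 1: index 6 -> 6 (same)
  Node 2: index 4 -> 4 (same)
  Node 3: index 1 -> 1 (same)
  Node 4: index 2 -> 2 (same)
  Node 5: index 3 -> 3 (same)
  Node 6: index 5 -> 5 (same)
Nodes that changed position: none

Answer: none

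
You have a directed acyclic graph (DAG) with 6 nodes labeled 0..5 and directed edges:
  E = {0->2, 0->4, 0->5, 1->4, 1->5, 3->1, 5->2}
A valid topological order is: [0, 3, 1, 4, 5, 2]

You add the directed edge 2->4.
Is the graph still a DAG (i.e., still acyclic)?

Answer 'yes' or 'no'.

Answer: yes

Derivation:
Given toposort: [0, 3, 1, 4, 5, 2]
Position of 2: index 5; position of 4: index 3
New edge 2->4: backward (u after v in old order)
Backward edge: old toposort is now invalid. Check if this creates a cycle.
Does 4 already reach 2? Reachable from 4: [4]. NO -> still a DAG (reorder needed).
Still a DAG? yes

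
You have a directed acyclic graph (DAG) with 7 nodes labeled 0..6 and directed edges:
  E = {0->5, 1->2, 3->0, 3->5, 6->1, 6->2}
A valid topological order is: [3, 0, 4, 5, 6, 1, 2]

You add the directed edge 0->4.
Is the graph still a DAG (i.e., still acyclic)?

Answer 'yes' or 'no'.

Answer: yes

Derivation:
Given toposort: [3, 0, 4, 5, 6, 1, 2]
Position of 0: index 1; position of 4: index 2
New edge 0->4: forward
Forward edge: respects the existing order. Still a DAG, same toposort still valid.
Still a DAG? yes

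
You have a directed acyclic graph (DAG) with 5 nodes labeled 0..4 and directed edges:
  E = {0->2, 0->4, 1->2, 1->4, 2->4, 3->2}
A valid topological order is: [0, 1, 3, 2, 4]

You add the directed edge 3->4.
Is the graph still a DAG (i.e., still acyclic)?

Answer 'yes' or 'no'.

Answer: yes

Derivation:
Given toposort: [0, 1, 3, 2, 4]
Position of 3: index 2; position of 4: index 4
New edge 3->4: forward
Forward edge: respects the existing order. Still a DAG, same toposort still valid.
Still a DAG? yes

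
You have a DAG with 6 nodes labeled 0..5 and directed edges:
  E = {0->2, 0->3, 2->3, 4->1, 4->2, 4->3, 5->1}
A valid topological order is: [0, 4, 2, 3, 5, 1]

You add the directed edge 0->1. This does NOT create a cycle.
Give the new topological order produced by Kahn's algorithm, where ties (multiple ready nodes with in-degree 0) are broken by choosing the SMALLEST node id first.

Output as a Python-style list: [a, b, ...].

Old toposort: [0, 4, 2, 3, 5, 1]
Added edge: 0->1
Position of 0 (0) < position of 1 (5). Old order still valid.
Run Kahn's algorithm (break ties by smallest node id):
  initial in-degrees: [0, 3, 2, 3, 0, 0]
  ready (indeg=0): [0, 4, 5]
  pop 0: indeg[1]->2; indeg[2]->1; indeg[3]->2 | ready=[4, 5] | order so far=[0]
  pop 4: indeg[1]->1; indeg[2]->0; indeg[3]->1 | ready=[2, 5] | order so far=[0, 4]
  pop 2: indeg[3]->0 | ready=[3, 5] | order so far=[0, 4, 2]
  pop 3: no out-edges | ready=[5] | order so far=[0, 4, 2, 3]
  pop 5: indeg[1]->0 | ready=[1] | order so far=[0, 4, 2, 3, 5]
  pop 1: no out-edges | ready=[] | order so far=[0, 4, 2, 3, 5, 1]
  Result: [0, 4, 2, 3, 5, 1]

Answer: [0, 4, 2, 3, 5, 1]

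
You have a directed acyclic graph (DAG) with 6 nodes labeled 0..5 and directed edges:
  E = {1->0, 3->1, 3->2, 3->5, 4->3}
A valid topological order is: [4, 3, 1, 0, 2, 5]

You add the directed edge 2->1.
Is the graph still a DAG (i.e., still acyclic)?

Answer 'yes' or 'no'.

Given toposort: [4, 3, 1, 0, 2, 5]
Position of 2: index 4; position of 1: index 2
New edge 2->1: backward (u after v in old order)
Backward edge: old toposort is now invalid. Check if this creates a cycle.
Does 1 already reach 2? Reachable from 1: [0, 1]. NO -> still a DAG (reorder needed).
Still a DAG? yes

Answer: yes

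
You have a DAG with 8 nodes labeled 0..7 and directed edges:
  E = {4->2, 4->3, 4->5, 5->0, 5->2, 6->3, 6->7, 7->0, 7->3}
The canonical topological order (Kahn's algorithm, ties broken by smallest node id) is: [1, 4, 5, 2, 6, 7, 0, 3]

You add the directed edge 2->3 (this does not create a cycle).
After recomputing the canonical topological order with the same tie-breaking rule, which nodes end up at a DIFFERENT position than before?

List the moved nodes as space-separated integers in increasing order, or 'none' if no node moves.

Old toposort: [1, 4, 5, 2, 6, 7, 0, 3]
Added edge 2->3
Recompute Kahn (smallest-id tiebreak):
  initial in-degrees: [2, 0, 2, 4, 0, 1, 0, 1]
  ready (indeg=0): [1, 4, 6]
  pop 1: no out-edges | ready=[4, 6] | order so far=[1]
  pop 4: indeg[2]->1; indeg[3]->3; indeg[5]->0 | ready=[5, 6] | order so far=[1, 4]
  pop 5: indeg[0]->1; indeg[2]->0 | ready=[2, 6] | order so far=[1, 4, 5]
  pop 2: indeg[3]->2 | ready=[6] | order so far=[1, 4, 5, 2]
  pop 6: indeg[3]->1; indeg[7]->0 | ready=[7] | order so far=[1, 4, 5, 2, 6]
  pop 7: indeg[0]->0; indeg[3]->0 | ready=[0, 3] | order so far=[1, 4, 5, 2, 6, 7]
  pop 0: no out-edges | ready=[3] | order so far=[1, 4, 5, 2, 6, 7, 0]
  pop 3: no out-edges | ready=[] | order so far=[1, 4, 5, 2, 6, 7, 0, 3]
New canonical toposort: [1, 4, 5, 2, 6, 7, 0, 3]
Compare positions:
  Node 0: index 6 -> 6 (same)
  Node 1: index 0 -> 0 (same)
  Node 2: index 3 -> 3 (same)
  Node 3: index 7 -> 7 (same)
  Node 4: index 1 -> 1 (same)
  Node 5: index 2 -> 2 (same)
  Node 6: index 4 -> 4 (same)
  Node 7: index 5 -> 5 (same)
Nodes that changed position: none

Answer: none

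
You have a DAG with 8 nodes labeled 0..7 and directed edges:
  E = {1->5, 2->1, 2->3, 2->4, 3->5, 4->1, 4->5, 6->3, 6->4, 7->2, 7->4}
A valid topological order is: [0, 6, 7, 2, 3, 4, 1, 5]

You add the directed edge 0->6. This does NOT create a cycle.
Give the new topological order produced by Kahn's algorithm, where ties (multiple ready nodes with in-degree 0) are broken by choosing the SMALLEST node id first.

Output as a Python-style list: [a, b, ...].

Old toposort: [0, 6, 7, 2, 3, 4, 1, 5]
Added edge: 0->6
Position of 0 (0) < position of 6 (1). Old order still valid.
Run Kahn's algorithm (break ties by smallest node id):
  initial in-degrees: [0, 2, 1, 2, 3, 3, 1, 0]
  ready (indeg=0): [0, 7]
  pop 0: indeg[6]->0 | ready=[6, 7] | order so far=[0]
  pop 6: indeg[3]->1; indeg[4]->2 | ready=[7] | order so far=[0, 6]
  pop 7: indeg[2]->0; indeg[4]->1 | ready=[2] | order so far=[0, 6, 7]
  pop 2: indeg[1]->1; indeg[3]->0; indeg[4]->0 | ready=[3, 4] | order so far=[0, 6, 7, 2]
  pop 3: indeg[5]->2 | ready=[4] | order so far=[0, 6, 7, 2, 3]
  pop 4: indeg[1]->0; indeg[5]->1 | ready=[1] | order so far=[0, 6, 7, 2, 3, 4]
  pop 1: indeg[5]->0 | ready=[5] | order so far=[0, 6, 7, 2, 3, 4, 1]
  pop 5: no out-edges | ready=[] | order so far=[0, 6, 7, 2, 3, 4, 1, 5]
  Result: [0, 6, 7, 2, 3, 4, 1, 5]

Answer: [0, 6, 7, 2, 3, 4, 1, 5]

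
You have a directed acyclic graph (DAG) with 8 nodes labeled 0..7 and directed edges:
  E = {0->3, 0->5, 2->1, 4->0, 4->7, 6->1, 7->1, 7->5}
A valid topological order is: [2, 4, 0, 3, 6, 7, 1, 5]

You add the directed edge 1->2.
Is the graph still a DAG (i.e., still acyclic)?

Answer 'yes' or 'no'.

Given toposort: [2, 4, 0, 3, 6, 7, 1, 5]
Position of 1: index 6; position of 2: index 0
New edge 1->2: backward (u after v in old order)
Backward edge: old toposort is now invalid. Check if this creates a cycle.
Does 2 already reach 1? Reachable from 2: [1, 2]. YES -> cycle!
Still a DAG? no

Answer: no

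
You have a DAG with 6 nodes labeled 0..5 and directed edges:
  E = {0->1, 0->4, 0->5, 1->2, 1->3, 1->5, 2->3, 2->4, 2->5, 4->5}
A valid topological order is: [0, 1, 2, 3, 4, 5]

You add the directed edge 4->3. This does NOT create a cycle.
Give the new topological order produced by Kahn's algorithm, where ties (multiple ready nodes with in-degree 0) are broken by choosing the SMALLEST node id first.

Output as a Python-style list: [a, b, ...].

Old toposort: [0, 1, 2, 3, 4, 5]
Added edge: 4->3
Position of 4 (4) > position of 3 (3). Must reorder: 4 must now come before 3.
Run Kahn's algorithm (break ties by smallest node id):
  initial in-degrees: [0, 1, 1, 3, 2, 4]
  ready (indeg=0): [0]
  pop 0: indeg[1]->0; indeg[4]->1; indeg[5]->3 | ready=[1] | order so far=[0]
  pop 1: indeg[2]->0; indeg[3]->2; indeg[5]->2 | ready=[2] | order so far=[0, 1]
  pop 2: indeg[3]->1; indeg[4]->0; indeg[5]->1 | ready=[4] | order so far=[0, 1, 2]
  pop 4: indeg[3]->0; indeg[5]->0 | ready=[3, 5] | order so far=[0, 1, 2, 4]
  pop 3: no out-edges | ready=[5] | order so far=[0, 1, 2, 4, 3]
  pop 5: no out-edges | ready=[] | order so far=[0, 1, 2, 4, 3, 5]
  Result: [0, 1, 2, 4, 3, 5]

Answer: [0, 1, 2, 4, 3, 5]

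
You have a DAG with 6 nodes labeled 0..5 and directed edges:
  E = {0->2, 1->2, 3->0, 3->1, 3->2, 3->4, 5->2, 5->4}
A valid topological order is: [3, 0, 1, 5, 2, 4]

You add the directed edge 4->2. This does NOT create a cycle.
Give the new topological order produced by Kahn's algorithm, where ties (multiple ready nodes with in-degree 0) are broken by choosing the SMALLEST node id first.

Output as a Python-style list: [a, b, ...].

Old toposort: [3, 0, 1, 5, 2, 4]
Added edge: 4->2
Position of 4 (5) > position of 2 (4). Must reorder: 4 must now come before 2.
Run Kahn's algorithm (break ties by smallest node id):
  initial in-degrees: [1, 1, 5, 0, 2, 0]
  ready (indeg=0): [3, 5]
  pop 3: indeg[0]->0; indeg[1]->0; indeg[2]->4; indeg[4]->1 | ready=[0, 1, 5] | order so far=[3]
  pop 0: indeg[2]->3 | ready=[1, 5] | order so far=[3, 0]
  pop 1: indeg[2]->2 | ready=[5] | order so far=[3, 0, 1]
  pop 5: indeg[2]->1; indeg[4]->0 | ready=[4] | order so far=[3, 0, 1, 5]
  pop 4: indeg[2]->0 | ready=[2] | order so far=[3, 0, 1, 5, 4]
  pop 2: no out-edges | ready=[] | order so far=[3, 0, 1, 5, 4, 2]
  Result: [3, 0, 1, 5, 4, 2]

Answer: [3, 0, 1, 5, 4, 2]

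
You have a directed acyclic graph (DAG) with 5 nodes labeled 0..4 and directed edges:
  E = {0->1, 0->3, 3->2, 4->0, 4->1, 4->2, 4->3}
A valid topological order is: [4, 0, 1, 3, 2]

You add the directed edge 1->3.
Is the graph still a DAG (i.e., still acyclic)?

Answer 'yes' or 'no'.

Given toposort: [4, 0, 1, 3, 2]
Position of 1: index 2; position of 3: index 3
New edge 1->3: forward
Forward edge: respects the existing order. Still a DAG, same toposort still valid.
Still a DAG? yes

Answer: yes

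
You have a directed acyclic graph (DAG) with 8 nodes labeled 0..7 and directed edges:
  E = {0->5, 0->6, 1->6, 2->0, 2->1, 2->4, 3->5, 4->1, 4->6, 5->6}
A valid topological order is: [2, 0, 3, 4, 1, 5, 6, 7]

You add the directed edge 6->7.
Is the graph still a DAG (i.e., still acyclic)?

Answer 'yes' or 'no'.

Answer: yes

Derivation:
Given toposort: [2, 0, 3, 4, 1, 5, 6, 7]
Position of 6: index 6; position of 7: index 7
New edge 6->7: forward
Forward edge: respects the existing order. Still a DAG, same toposort still valid.
Still a DAG? yes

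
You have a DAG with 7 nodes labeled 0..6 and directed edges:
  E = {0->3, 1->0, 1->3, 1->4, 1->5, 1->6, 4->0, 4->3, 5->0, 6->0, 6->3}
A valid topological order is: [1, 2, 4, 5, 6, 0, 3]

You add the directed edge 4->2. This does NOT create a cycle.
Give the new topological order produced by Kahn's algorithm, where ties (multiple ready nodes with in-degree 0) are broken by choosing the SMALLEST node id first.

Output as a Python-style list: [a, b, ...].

Answer: [1, 4, 2, 5, 6, 0, 3]

Derivation:
Old toposort: [1, 2, 4, 5, 6, 0, 3]
Added edge: 4->2
Position of 4 (2) > position of 2 (1). Must reorder: 4 must now come before 2.
Run Kahn's algorithm (break ties by smallest node id):
  initial in-degrees: [4, 0, 1, 4, 1, 1, 1]
  ready (indeg=0): [1]
  pop 1: indeg[0]->3; indeg[3]->3; indeg[4]->0; indeg[5]->0; indeg[6]->0 | ready=[4, 5, 6] | order so far=[1]
  pop 4: indeg[0]->2; indeg[2]->0; indeg[3]->2 | ready=[2, 5, 6] | order so far=[1, 4]
  pop 2: no out-edges | ready=[5, 6] | order so far=[1, 4, 2]
  pop 5: indeg[0]->1 | ready=[6] | order so far=[1, 4, 2, 5]
  pop 6: indeg[0]->0; indeg[3]->1 | ready=[0] | order so far=[1, 4, 2, 5, 6]
  pop 0: indeg[3]->0 | ready=[3] | order so far=[1, 4, 2, 5, 6, 0]
  pop 3: no out-edges | ready=[] | order so far=[1, 4, 2, 5, 6, 0, 3]
  Result: [1, 4, 2, 5, 6, 0, 3]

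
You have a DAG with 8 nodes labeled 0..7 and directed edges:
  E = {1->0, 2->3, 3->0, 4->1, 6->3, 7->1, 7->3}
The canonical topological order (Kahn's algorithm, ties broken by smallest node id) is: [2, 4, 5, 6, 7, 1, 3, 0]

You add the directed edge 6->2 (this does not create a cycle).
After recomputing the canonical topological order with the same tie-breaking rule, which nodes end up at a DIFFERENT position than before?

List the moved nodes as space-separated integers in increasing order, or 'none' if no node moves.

Old toposort: [2, 4, 5, 6, 7, 1, 3, 0]
Added edge 6->2
Recompute Kahn (smallest-id tiebreak):
  initial in-degrees: [2, 2, 1, 3, 0, 0, 0, 0]
  ready (indeg=0): [4, 5, 6, 7]
  pop 4: indeg[1]->1 | ready=[5, 6, 7] | order so far=[4]
  pop 5: no out-edges | ready=[6, 7] | order so far=[4, 5]
  pop 6: indeg[2]->0; indeg[3]->2 | ready=[2, 7] | order so far=[4, 5, 6]
  pop 2: indeg[3]->1 | ready=[7] | order so far=[4, 5, 6, 2]
  pop 7: indeg[1]->0; indeg[3]->0 | ready=[1, 3] | order so far=[4, 5, 6, 2, 7]
  pop 1: indeg[0]->1 | ready=[3] | order so far=[4, 5, 6, 2, 7, 1]
  pop 3: indeg[0]->0 | ready=[0] | order so far=[4, 5, 6, 2, 7, 1, 3]
  pop 0: no out-edges | ready=[] | order so far=[4, 5, 6, 2, 7, 1, 3, 0]
New canonical toposort: [4, 5, 6, 2, 7, 1, 3, 0]
Compare positions:
  Node 0: index 7 -> 7 (same)
  Node 1: index 5 -> 5 (same)
  Node 2: index 0 -> 3 (moved)
  Node 3: index 6 -> 6 (same)
  Node 4: index 1 -> 0 (moved)
  Node 5: index 2 -> 1 (moved)
  Node 6: index 3 -> 2 (moved)
  Node 7: index 4 -> 4 (same)
Nodes that changed position: 2 4 5 6

Answer: 2 4 5 6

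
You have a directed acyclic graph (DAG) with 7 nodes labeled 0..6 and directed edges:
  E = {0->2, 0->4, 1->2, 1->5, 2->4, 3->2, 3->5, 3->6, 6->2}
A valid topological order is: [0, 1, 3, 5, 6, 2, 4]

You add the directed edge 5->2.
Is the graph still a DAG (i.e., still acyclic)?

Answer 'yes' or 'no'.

Answer: yes

Derivation:
Given toposort: [0, 1, 3, 5, 6, 2, 4]
Position of 5: index 3; position of 2: index 5
New edge 5->2: forward
Forward edge: respects the existing order. Still a DAG, same toposort still valid.
Still a DAG? yes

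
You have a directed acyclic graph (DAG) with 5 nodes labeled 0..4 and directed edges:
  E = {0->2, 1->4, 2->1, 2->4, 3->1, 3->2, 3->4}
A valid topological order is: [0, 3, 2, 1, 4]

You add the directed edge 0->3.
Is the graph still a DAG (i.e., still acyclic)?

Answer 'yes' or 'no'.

Given toposort: [0, 3, 2, 1, 4]
Position of 0: index 0; position of 3: index 1
New edge 0->3: forward
Forward edge: respects the existing order. Still a DAG, same toposort still valid.
Still a DAG? yes

Answer: yes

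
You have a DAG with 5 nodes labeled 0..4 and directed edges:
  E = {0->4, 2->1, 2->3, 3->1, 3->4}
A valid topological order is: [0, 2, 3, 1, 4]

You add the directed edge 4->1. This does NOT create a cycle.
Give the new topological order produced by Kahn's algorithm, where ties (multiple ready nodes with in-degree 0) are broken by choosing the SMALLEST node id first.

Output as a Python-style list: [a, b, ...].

Old toposort: [0, 2, 3, 1, 4]
Added edge: 4->1
Position of 4 (4) > position of 1 (3). Must reorder: 4 must now come before 1.
Run Kahn's algorithm (break ties by smallest node id):
  initial in-degrees: [0, 3, 0, 1, 2]
  ready (indeg=0): [0, 2]
  pop 0: indeg[4]->1 | ready=[2] | order so far=[0]
  pop 2: indeg[1]->2; indeg[3]->0 | ready=[3] | order so far=[0, 2]
  pop 3: indeg[1]->1; indeg[4]->0 | ready=[4] | order so far=[0, 2, 3]
  pop 4: indeg[1]->0 | ready=[1] | order so far=[0, 2, 3, 4]
  pop 1: no out-edges | ready=[] | order so far=[0, 2, 3, 4, 1]
  Result: [0, 2, 3, 4, 1]

Answer: [0, 2, 3, 4, 1]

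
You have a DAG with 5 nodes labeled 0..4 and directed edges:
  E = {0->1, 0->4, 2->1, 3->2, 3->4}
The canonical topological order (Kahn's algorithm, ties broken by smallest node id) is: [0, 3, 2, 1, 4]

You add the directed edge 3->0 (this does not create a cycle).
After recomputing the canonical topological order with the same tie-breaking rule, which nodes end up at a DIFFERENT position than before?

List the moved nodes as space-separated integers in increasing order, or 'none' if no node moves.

Old toposort: [0, 3, 2, 1, 4]
Added edge 3->0
Recompute Kahn (smallest-id tiebreak):
  initial in-degrees: [1, 2, 1, 0, 2]
  ready (indeg=0): [3]
  pop 3: indeg[0]->0; indeg[2]->0; indeg[4]->1 | ready=[0, 2] | order so far=[3]
  pop 0: indeg[1]->1; indeg[4]->0 | ready=[2, 4] | order so far=[3, 0]
  pop 2: indeg[1]->0 | ready=[1, 4] | order so far=[3, 0, 2]
  pop 1: no out-edges | ready=[4] | order so far=[3, 0, 2, 1]
  pop 4: no out-edges | ready=[] | order so far=[3, 0, 2, 1, 4]
New canonical toposort: [3, 0, 2, 1, 4]
Compare positions:
  Node 0: index 0 -> 1 (moved)
  Node 1: index 3 -> 3 (same)
  Node 2: index 2 -> 2 (same)
  Node 3: index 1 -> 0 (moved)
  Node 4: index 4 -> 4 (same)
Nodes that changed position: 0 3

Answer: 0 3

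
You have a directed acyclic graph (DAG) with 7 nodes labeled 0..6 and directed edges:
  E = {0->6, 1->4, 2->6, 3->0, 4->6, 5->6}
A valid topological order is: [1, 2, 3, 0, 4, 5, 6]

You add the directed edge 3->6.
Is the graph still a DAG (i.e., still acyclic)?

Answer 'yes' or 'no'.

Answer: yes

Derivation:
Given toposort: [1, 2, 3, 0, 4, 5, 6]
Position of 3: index 2; position of 6: index 6
New edge 3->6: forward
Forward edge: respects the existing order. Still a DAG, same toposort still valid.
Still a DAG? yes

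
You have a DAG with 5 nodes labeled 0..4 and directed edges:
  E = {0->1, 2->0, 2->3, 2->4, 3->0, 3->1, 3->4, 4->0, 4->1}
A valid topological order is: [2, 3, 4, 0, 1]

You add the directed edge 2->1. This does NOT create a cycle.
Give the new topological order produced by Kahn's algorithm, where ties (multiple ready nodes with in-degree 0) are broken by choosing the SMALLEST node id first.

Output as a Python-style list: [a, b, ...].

Old toposort: [2, 3, 4, 0, 1]
Added edge: 2->1
Position of 2 (0) < position of 1 (4). Old order still valid.
Run Kahn's algorithm (break ties by smallest node id):
  initial in-degrees: [3, 4, 0, 1, 2]
  ready (indeg=0): [2]
  pop 2: indeg[0]->2; indeg[1]->3; indeg[3]->0; indeg[4]->1 | ready=[3] | order so far=[2]
  pop 3: indeg[0]->1; indeg[1]->2; indeg[4]->0 | ready=[4] | order so far=[2, 3]
  pop 4: indeg[0]->0; indeg[1]->1 | ready=[0] | order so far=[2, 3, 4]
  pop 0: indeg[1]->0 | ready=[1] | order so far=[2, 3, 4, 0]
  pop 1: no out-edges | ready=[] | order so far=[2, 3, 4, 0, 1]
  Result: [2, 3, 4, 0, 1]

Answer: [2, 3, 4, 0, 1]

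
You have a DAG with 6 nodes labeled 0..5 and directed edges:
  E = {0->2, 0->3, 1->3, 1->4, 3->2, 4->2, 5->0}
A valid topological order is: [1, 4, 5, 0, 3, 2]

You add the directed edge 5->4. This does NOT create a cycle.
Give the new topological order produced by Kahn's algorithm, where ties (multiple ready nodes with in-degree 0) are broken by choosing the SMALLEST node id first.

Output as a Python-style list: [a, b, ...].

Answer: [1, 5, 0, 3, 4, 2]

Derivation:
Old toposort: [1, 4, 5, 0, 3, 2]
Added edge: 5->4
Position of 5 (2) > position of 4 (1). Must reorder: 5 must now come before 4.
Run Kahn's algorithm (break ties by smallest node id):
  initial in-degrees: [1, 0, 3, 2, 2, 0]
  ready (indeg=0): [1, 5]
  pop 1: indeg[3]->1; indeg[4]->1 | ready=[5] | order so far=[1]
  pop 5: indeg[0]->0; indeg[4]->0 | ready=[0, 4] | order so far=[1, 5]
  pop 0: indeg[2]->2; indeg[3]->0 | ready=[3, 4] | order so far=[1, 5, 0]
  pop 3: indeg[2]->1 | ready=[4] | order so far=[1, 5, 0, 3]
  pop 4: indeg[2]->0 | ready=[2] | order so far=[1, 5, 0, 3, 4]
  pop 2: no out-edges | ready=[] | order so far=[1, 5, 0, 3, 4, 2]
  Result: [1, 5, 0, 3, 4, 2]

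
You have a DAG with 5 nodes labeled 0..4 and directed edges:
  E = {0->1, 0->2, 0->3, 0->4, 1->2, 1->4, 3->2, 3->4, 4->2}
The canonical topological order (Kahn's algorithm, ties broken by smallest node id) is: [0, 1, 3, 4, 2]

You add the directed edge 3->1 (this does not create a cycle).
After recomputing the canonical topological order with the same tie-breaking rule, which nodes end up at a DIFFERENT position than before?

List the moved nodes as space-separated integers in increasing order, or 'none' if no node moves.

Old toposort: [0, 1, 3, 4, 2]
Added edge 3->1
Recompute Kahn (smallest-id tiebreak):
  initial in-degrees: [0, 2, 4, 1, 3]
  ready (indeg=0): [0]
  pop 0: indeg[1]->1; indeg[2]->3; indeg[3]->0; indeg[4]->2 | ready=[3] | order so far=[0]
  pop 3: indeg[1]->0; indeg[2]->2; indeg[4]->1 | ready=[1] | order so far=[0, 3]
  pop 1: indeg[2]->1; indeg[4]->0 | ready=[4] | order so far=[0, 3, 1]
  pop 4: indeg[2]->0 | ready=[2] | order so far=[0, 3, 1, 4]
  pop 2: no out-edges | ready=[] | order so far=[0, 3, 1, 4, 2]
New canonical toposort: [0, 3, 1, 4, 2]
Compare positions:
  Node 0: index 0 -> 0 (same)
  Node 1: index 1 -> 2 (moved)
  Node 2: index 4 -> 4 (same)
  Node 3: index 2 -> 1 (moved)
  Node 4: index 3 -> 3 (same)
Nodes that changed position: 1 3

Answer: 1 3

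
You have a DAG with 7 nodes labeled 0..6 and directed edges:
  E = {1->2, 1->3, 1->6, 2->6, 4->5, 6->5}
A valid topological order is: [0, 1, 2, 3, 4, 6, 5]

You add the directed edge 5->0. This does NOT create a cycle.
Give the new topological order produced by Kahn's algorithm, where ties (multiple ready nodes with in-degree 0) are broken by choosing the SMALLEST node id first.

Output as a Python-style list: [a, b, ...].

Old toposort: [0, 1, 2, 3, 4, 6, 5]
Added edge: 5->0
Position of 5 (6) > position of 0 (0). Must reorder: 5 must now come before 0.
Run Kahn's algorithm (break ties by smallest node id):
  initial in-degrees: [1, 0, 1, 1, 0, 2, 2]
  ready (indeg=0): [1, 4]
  pop 1: indeg[2]->0; indeg[3]->0; indeg[6]->1 | ready=[2, 3, 4] | order so far=[1]
  pop 2: indeg[6]->0 | ready=[3, 4, 6] | order so far=[1, 2]
  pop 3: no out-edges | ready=[4, 6] | order so far=[1, 2, 3]
  pop 4: indeg[5]->1 | ready=[6] | order so far=[1, 2, 3, 4]
  pop 6: indeg[5]->0 | ready=[5] | order so far=[1, 2, 3, 4, 6]
  pop 5: indeg[0]->0 | ready=[0] | order so far=[1, 2, 3, 4, 6, 5]
  pop 0: no out-edges | ready=[] | order so far=[1, 2, 3, 4, 6, 5, 0]
  Result: [1, 2, 3, 4, 6, 5, 0]

Answer: [1, 2, 3, 4, 6, 5, 0]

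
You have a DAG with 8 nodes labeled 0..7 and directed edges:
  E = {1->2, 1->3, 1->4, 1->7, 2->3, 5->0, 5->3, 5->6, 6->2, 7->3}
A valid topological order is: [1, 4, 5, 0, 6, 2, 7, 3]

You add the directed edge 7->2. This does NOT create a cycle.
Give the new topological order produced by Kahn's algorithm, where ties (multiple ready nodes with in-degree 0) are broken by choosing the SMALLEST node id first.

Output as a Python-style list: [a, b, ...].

Old toposort: [1, 4, 5, 0, 6, 2, 7, 3]
Added edge: 7->2
Position of 7 (6) > position of 2 (5). Must reorder: 7 must now come before 2.
Run Kahn's algorithm (break ties by smallest node id):
  initial in-degrees: [1, 0, 3, 4, 1, 0, 1, 1]
  ready (indeg=0): [1, 5]
  pop 1: indeg[2]->2; indeg[3]->3; indeg[4]->0; indeg[7]->0 | ready=[4, 5, 7] | order so far=[1]
  pop 4: no out-edges | ready=[5, 7] | order so far=[1, 4]
  pop 5: indeg[0]->0; indeg[3]->2; indeg[6]->0 | ready=[0, 6, 7] | order so far=[1, 4, 5]
  pop 0: no out-edges | ready=[6, 7] | order so far=[1, 4, 5, 0]
  pop 6: indeg[2]->1 | ready=[7] | order so far=[1, 4, 5, 0, 6]
  pop 7: indeg[2]->0; indeg[3]->1 | ready=[2] | order so far=[1, 4, 5, 0, 6, 7]
  pop 2: indeg[3]->0 | ready=[3] | order so far=[1, 4, 5, 0, 6, 7, 2]
  pop 3: no out-edges | ready=[] | order so far=[1, 4, 5, 0, 6, 7, 2, 3]
  Result: [1, 4, 5, 0, 6, 7, 2, 3]

Answer: [1, 4, 5, 0, 6, 7, 2, 3]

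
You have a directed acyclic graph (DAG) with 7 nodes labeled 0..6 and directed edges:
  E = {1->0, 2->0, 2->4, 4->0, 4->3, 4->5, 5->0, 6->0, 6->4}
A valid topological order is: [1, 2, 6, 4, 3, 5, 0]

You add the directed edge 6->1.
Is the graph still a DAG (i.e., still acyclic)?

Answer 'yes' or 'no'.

Given toposort: [1, 2, 6, 4, 3, 5, 0]
Position of 6: index 2; position of 1: index 0
New edge 6->1: backward (u after v in old order)
Backward edge: old toposort is now invalid. Check if this creates a cycle.
Does 1 already reach 6? Reachable from 1: [0, 1]. NO -> still a DAG (reorder needed).
Still a DAG? yes

Answer: yes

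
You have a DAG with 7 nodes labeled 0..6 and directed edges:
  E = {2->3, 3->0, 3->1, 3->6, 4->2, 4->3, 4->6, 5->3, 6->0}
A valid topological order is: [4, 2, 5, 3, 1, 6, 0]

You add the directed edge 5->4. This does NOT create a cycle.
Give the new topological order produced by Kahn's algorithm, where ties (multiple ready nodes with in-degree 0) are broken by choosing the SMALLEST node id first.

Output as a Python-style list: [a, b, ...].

Answer: [5, 4, 2, 3, 1, 6, 0]

Derivation:
Old toposort: [4, 2, 5, 3, 1, 6, 0]
Added edge: 5->4
Position of 5 (2) > position of 4 (0). Must reorder: 5 must now come before 4.
Run Kahn's algorithm (break ties by smallest node id):
  initial in-degrees: [2, 1, 1, 3, 1, 0, 2]
  ready (indeg=0): [5]
  pop 5: indeg[3]->2; indeg[4]->0 | ready=[4] | order so far=[5]
  pop 4: indeg[2]->0; indeg[3]->1; indeg[6]->1 | ready=[2] | order so far=[5, 4]
  pop 2: indeg[3]->0 | ready=[3] | order so far=[5, 4, 2]
  pop 3: indeg[0]->1; indeg[1]->0; indeg[6]->0 | ready=[1, 6] | order so far=[5, 4, 2, 3]
  pop 1: no out-edges | ready=[6] | order so far=[5, 4, 2, 3, 1]
  pop 6: indeg[0]->0 | ready=[0] | order so far=[5, 4, 2, 3, 1, 6]
  pop 0: no out-edges | ready=[] | order so far=[5, 4, 2, 3, 1, 6, 0]
  Result: [5, 4, 2, 3, 1, 6, 0]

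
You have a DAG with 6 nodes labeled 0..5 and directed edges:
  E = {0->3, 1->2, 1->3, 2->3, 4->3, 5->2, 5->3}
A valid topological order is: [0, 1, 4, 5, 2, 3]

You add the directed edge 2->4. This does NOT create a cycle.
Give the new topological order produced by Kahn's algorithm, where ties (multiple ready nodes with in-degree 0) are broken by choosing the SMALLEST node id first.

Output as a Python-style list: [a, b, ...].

Old toposort: [0, 1, 4, 5, 2, 3]
Added edge: 2->4
Position of 2 (4) > position of 4 (2). Must reorder: 2 must now come before 4.
Run Kahn's algorithm (break ties by smallest node id):
  initial in-degrees: [0, 0, 2, 5, 1, 0]
  ready (indeg=0): [0, 1, 5]
  pop 0: indeg[3]->4 | ready=[1, 5] | order so far=[0]
  pop 1: indeg[2]->1; indeg[3]->3 | ready=[5] | order so far=[0, 1]
  pop 5: indeg[2]->0; indeg[3]->2 | ready=[2] | order so far=[0, 1, 5]
  pop 2: indeg[3]->1; indeg[4]->0 | ready=[4] | order so far=[0, 1, 5, 2]
  pop 4: indeg[3]->0 | ready=[3] | order so far=[0, 1, 5, 2, 4]
  pop 3: no out-edges | ready=[] | order so far=[0, 1, 5, 2, 4, 3]
  Result: [0, 1, 5, 2, 4, 3]

Answer: [0, 1, 5, 2, 4, 3]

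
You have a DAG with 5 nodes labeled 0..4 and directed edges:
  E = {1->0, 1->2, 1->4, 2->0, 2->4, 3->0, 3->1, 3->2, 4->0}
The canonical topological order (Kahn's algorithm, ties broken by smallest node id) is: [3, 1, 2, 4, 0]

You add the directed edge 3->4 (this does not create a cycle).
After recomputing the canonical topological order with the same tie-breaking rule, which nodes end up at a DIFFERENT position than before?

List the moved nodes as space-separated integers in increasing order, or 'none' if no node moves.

Old toposort: [3, 1, 2, 4, 0]
Added edge 3->4
Recompute Kahn (smallest-id tiebreak):
  initial in-degrees: [4, 1, 2, 0, 3]
  ready (indeg=0): [3]
  pop 3: indeg[0]->3; indeg[1]->0; indeg[2]->1; indeg[4]->2 | ready=[1] | order so far=[3]
  pop 1: indeg[0]->2; indeg[2]->0; indeg[4]->1 | ready=[2] | order so far=[3, 1]
  pop 2: indeg[0]->1; indeg[4]->0 | ready=[4] | order so far=[3, 1, 2]
  pop 4: indeg[0]->0 | ready=[0] | order so far=[3, 1, 2, 4]
  pop 0: no out-edges | ready=[] | order so far=[3, 1, 2, 4, 0]
New canonical toposort: [3, 1, 2, 4, 0]
Compare positions:
  Node 0: index 4 -> 4 (same)
  Node 1: index 1 -> 1 (same)
  Node 2: index 2 -> 2 (same)
  Node 3: index 0 -> 0 (same)
  Node 4: index 3 -> 3 (same)
Nodes that changed position: none

Answer: none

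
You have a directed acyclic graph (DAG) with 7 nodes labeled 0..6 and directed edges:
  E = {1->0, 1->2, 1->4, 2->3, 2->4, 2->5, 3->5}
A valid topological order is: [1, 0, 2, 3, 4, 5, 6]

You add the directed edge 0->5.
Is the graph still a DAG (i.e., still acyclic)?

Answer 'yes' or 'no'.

Answer: yes

Derivation:
Given toposort: [1, 0, 2, 3, 4, 5, 6]
Position of 0: index 1; position of 5: index 5
New edge 0->5: forward
Forward edge: respects the existing order. Still a DAG, same toposort still valid.
Still a DAG? yes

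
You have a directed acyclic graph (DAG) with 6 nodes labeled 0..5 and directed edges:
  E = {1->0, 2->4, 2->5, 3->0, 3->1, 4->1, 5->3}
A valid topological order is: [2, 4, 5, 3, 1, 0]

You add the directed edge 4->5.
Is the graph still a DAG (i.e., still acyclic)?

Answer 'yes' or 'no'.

Given toposort: [2, 4, 5, 3, 1, 0]
Position of 4: index 1; position of 5: index 2
New edge 4->5: forward
Forward edge: respects the existing order. Still a DAG, same toposort still valid.
Still a DAG? yes

Answer: yes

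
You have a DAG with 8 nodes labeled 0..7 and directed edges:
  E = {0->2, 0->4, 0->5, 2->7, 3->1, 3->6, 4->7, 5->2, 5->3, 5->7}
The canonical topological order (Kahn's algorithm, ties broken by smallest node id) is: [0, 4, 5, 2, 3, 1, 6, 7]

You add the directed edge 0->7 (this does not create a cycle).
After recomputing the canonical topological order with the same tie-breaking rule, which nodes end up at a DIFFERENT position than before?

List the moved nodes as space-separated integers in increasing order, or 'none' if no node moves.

Old toposort: [0, 4, 5, 2, 3, 1, 6, 7]
Added edge 0->7
Recompute Kahn (smallest-id tiebreak):
  initial in-degrees: [0, 1, 2, 1, 1, 1, 1, 4]
  ready (indeg=0): [0]
  pop 0: indeg[2]->1; indeg[4]->0; indeg[5]->0; indeg[7]->3 | ready=[4, 5] | order so far=[0]
  pop 4: indeg[7]->2 | ready=[5] | order so far=[0, 4]
  pop 5: indeg[2]->0; indeg[3]->0; indeg[7]->1 | ready=[2, 3] | order so far=[0, 4, 5]
  pop 2: indeg[7]->0 | ready=[3, 7] | order so far=[0, 4, 5, 2]
  pop 3: indeg[1]->0; indeg[6]->0 | ready=[1, 6, 7] | order so far=[0, 4, 5, 2, 3]
  pop 1: no out-edges | ready=[6, 7] | order so far=[0, 4, 5, 2, 3, 1]
  pop 6: no out-edges | ready=[7] | order so far=[0, 4, 5, 2, 3, 1, 6]
  pop 7: no out-edges | ready=[] | order so far=[0, 4, 5, 2, 3, 1, 6, 7]
New canonical toposort: [0, 4, 5, 2, 3, 1, 6, 7]
Compare positions:
  Node 0: index 0 -> 0 (same)
  Node 1: index 5 -> 5 (same)
  Node 2: index 3 -> 3 (same)
  Node 3: index 4 -> 4 (same)
  Node 4: index 1 -> 1 (same)
  Node 5: index 2 -> 2 (same)
  Node 6: index 6 -> 6 (same)
  Node 7: index 7 -> 7 (same)
Nodes that changed position: none

Answer: none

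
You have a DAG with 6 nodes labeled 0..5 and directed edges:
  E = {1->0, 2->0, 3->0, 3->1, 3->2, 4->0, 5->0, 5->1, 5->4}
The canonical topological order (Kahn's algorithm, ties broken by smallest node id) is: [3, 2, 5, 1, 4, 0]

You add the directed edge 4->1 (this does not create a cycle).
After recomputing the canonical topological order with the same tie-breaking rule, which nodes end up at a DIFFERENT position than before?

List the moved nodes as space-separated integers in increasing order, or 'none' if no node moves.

Old toposort: [3, 2, 5, 1, 4, 0]
Added edge 4->1
Recompute Kahn (smallest-id tiebreak):
  initial in-degrees: [5, 3, 1, 0, 1, 0]
  ready (indeg=0): [3, 5]
  pop 3: indeg[0]->4; indeg[1]->2; indeg[2]->0 | ready=[2, 5] | order so far=[3]
  pop 2: indeg[0]->3 | ready=[5] | order so far=[3, 2]
  pop 5: indeg[0]->2; indeg[1]->1; indeg[4]->0 | ready=[4] | order so far=[3, 2, 5]
  pop 4: indeg[0]->1; indeg[1]->0 | ready=[1] | order so far=[3, 2, 5, 4]
  pop 1: indeg[0]->0 | ready=[0] | order so far=[3, 2, 5, 4, 1]
  pop 0: no out-edges | ready=[] | order so far=[3, 2, 5, 4, 1, 0]
New canonical toposort: [3, 2, 5, 4, 1, 0]
Compare positions:
  Node 0: index 5 -> 5 (same)
  Node 1: index 3 -> 4 (moved)
  Node 2: index 1 -> 1 (same)
  Node 3: index 0 -> 0 (same)
  Node 4: index 4 -> 3 (moved)
  Node 5: index 2 -> 2 (same)
Nodes that changed position: 1 4

Answer: 1 4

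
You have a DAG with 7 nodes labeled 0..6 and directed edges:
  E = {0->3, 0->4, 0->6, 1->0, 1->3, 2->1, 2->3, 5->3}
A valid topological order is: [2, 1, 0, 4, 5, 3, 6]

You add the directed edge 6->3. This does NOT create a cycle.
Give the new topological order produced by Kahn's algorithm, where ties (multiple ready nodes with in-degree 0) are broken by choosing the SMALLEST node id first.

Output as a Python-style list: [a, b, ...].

Answer: [2, 1, 0, 4, 5, 6, 3]

Derivation:
Old toposort: [2, 1, 0, 4, 5, 3, 6]
Added edge: 6->3
Position of 6 (6) > position of 3 (5). Must reorder: 6 must now come before 3.
Run Kahn's algorithm (break ties by smallest node id):
  initial in-degrees: [1, 1, 0, 5, 1, 0, 1]
  ready (indeg=0): [2, 5]
  pop 2: indeg[1]->0; indeg[3]->4 | ready=[1, 5] | order so far=[2]
  pop 1: indeg[0]->0; indeg[3]->3 | ready=[0, 5] | order so far=[2, 1]
  pop 0: indeg[3]->2; indeg[4]->0; indeg[6]->0 | ready=[4, 5, 6] | order so far=[2, 1, 0]
  pop 4: no out-edges | ready=[5, 6] | order so far=[2, 1, 0, 4]
  pop 5: indeg[3]->1 | ready=[6] | order so far=[2, 1, 0, 4, 5]
  pop 6: indeg[3]->0 | ready=[3] | order so far=[2, 1, 0, 4, 5, 6]
  pop 3: no out-edges | ready=[] | order so far=[2, 1, 0, 4, 5, 6, 3]
  Result: [2, 1, 0, 4, 5, 6, 3]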